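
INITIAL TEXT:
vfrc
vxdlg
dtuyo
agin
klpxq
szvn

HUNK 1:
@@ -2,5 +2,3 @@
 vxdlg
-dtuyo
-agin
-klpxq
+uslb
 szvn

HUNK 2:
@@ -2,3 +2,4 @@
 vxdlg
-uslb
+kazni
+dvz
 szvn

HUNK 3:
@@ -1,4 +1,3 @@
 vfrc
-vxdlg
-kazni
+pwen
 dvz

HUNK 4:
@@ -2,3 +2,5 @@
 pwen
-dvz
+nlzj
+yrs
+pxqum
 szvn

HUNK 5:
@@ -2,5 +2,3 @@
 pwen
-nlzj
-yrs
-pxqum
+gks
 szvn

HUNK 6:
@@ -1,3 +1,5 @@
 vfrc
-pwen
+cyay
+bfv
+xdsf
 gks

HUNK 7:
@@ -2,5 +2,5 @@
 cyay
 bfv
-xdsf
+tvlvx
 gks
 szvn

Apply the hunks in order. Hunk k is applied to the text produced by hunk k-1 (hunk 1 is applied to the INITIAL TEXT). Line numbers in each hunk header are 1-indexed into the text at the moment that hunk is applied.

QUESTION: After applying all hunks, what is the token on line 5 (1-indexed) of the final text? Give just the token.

Answer: gks

Derivation:
Hunk 1: at line 2 remove [dtuyo,agin,klpxq] add [uslb] -> 4 lines: vfrc vxdlg uslb szvn
Hunk 2: at line 2 remove [uslb] add [kazni,dvz] -> 5 lines: vfrc vxdlg kazni dvz szvn
Hunk 3: at line 1 remove [vxdlg,kazni] add [pwen] -> 4 lines: vfrc pwen dvz szvn
Hunk 4: at line 2 remove [dvz] add [nlzj,yrs,pxqum] -> 6 lines: vfrc pwen nlzj yrs pxqum szvn
Hunk 5: at line 2 remove [nlzj,yrs,pxqum] add [gks] -> 4 lines: vfrc pwen gks szvn
Hunk 6: at line 1 remove [pwen] add [cyay,bfv,xdsf] -> 6 lines: vfrc cyay bfv xdsf gks szvn
Hunk 7: at line 2 remove [xdsf] add [tvlvx] -> 6 lines: vfrc cyay bfv tvlvx gks szvn
Final line 5: gks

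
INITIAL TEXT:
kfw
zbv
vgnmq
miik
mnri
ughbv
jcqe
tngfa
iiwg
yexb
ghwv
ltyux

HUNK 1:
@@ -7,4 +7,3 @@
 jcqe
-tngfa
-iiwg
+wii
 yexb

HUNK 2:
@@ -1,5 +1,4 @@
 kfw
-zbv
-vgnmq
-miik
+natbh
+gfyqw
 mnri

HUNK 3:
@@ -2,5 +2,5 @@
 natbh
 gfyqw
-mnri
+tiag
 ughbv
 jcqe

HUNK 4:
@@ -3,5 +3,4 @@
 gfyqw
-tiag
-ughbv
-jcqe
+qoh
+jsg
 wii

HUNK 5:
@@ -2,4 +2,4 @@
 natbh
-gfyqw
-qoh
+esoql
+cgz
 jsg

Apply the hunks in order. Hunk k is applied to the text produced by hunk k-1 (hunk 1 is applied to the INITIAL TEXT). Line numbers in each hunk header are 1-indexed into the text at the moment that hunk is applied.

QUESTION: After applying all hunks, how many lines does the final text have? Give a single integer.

Answer: 9

Derivation:
Hunk 1: at line 7 remove [tngfa,iiwg] add [wii] -> 11 lines: kfw zbv vgnmq miik mnri ughbv jcqe wii yexb ghwv ltyux
Hunk 2: at line 1 remove [zbv,vgnmq,miik] add [natbh,gfyqw] -> 10 lines: kfw natbh gfyqw mnri ughbv jcqe wii yexb ghwv ltyux
Hunk 3: at line 2 remove [mnri] add [tiag] -> 10 lines: kfw natbh gfyqw tiag ughbv jcqe wii yexb ghwv ltyux
Hunk 4: at line 3 remove [tiag,ughbv,jcqe] add [qoh,jsg] -> 9 lines: kfw natbh gfyqw qoh jsg wii yexb ghwv ltyux
Hunk 5: at line 2 remove [gfyqw,qoh] add [esoql,cgz] -> 9 lines: kfw natbh esoql cgz jsg wii yexb ghwv ltyux
Final line count: 9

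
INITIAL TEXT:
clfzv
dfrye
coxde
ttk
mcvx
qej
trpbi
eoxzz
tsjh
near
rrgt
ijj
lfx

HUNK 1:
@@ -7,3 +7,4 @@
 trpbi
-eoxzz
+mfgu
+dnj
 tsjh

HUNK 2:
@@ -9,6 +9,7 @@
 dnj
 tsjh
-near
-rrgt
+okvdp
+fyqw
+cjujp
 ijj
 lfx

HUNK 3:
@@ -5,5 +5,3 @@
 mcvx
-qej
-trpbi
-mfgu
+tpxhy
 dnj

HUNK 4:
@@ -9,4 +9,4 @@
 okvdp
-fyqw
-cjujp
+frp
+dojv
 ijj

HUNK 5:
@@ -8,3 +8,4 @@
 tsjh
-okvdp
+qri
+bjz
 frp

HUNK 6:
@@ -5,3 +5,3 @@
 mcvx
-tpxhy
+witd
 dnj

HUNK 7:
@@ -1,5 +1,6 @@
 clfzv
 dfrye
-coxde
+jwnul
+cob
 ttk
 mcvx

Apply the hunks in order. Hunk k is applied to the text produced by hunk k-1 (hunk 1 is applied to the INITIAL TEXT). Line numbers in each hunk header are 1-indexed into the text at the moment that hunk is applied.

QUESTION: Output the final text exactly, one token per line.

Answer: clfzv
dfrye
jwnul
cob
ttk
mcvx
witd
dnj
tsjh
qri
bjz
frp
dojv
ijj
lfx

Derivation:
Hunk 1: at line 7 remove [eoxzz] add [mfgu,dnj] -> 14 lines: clfzv dfrye coxde ttk mcvx qej trpbi mfgu dnj tsjh near rrgt ijj lfx
Hunk 2: at line 9 remove [near,rrgt] add [okvdp,fyqw,cjujp] -> 15 lines: clfzv dfrye coxde ttk mcvx qej trpbi mfgu dnj tsjh okvdp fyqw cjujp ijj lfx
Hunk 3: at line 5 remove [qej,trpbi,mfgu] add [tpxhy] -> 13 lines: clfzv dfrye coxde ttk mcvx tpxhy dnj tsjh okvdp fyqw cjujp ijj lfx
Hunk 4: at line 9 remove [fyqw,cjujp] add [frp,dojv] -> 13 lines: clfzv dfrye coxde ttk mcvx tpxhy dnj tsjh okvdp frp dojv ijj lfx
Hunk 5: at line 8 remove [okvdp] add [qri,bjz] -> 14 lines: clfzv dfrye coxde ttk mcvx tpxhy dnj tsjh qri bjz frp dojv ijj lfx
Hunk 6: at line 5 remove [tpxhy] add [witd] -> 14 lines: clfzv dfrye coxde ttk mcvx witd dnj tsjh qri bjz frp dojv ijj lfx
Hunk 7: at line 1 remove [coxde] add [jwnul,cob] -> 15 lines: clfzv dfrye jwnul cob ttk mcvx witd dnj tsjh qri bjz frp dojv ijj lfx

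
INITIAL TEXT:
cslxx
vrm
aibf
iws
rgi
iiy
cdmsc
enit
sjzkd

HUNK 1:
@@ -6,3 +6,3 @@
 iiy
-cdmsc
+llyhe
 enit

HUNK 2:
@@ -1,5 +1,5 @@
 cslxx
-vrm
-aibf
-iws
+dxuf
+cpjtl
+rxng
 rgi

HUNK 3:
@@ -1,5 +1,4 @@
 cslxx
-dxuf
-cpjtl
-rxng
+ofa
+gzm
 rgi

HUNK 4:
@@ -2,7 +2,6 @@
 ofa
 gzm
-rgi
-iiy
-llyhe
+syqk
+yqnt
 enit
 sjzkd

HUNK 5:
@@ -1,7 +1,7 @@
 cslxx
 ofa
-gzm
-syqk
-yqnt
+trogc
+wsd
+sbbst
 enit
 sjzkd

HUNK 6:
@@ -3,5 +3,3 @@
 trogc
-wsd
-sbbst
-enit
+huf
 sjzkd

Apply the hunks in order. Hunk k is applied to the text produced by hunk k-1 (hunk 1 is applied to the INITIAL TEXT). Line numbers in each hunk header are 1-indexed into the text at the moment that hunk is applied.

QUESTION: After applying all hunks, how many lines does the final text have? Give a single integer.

Answer: 5

Derivation:
Hunk 1: at line 6 remove [cdmsc] add [llyhe] -> 9 lines: cslxx vrm aibf iws rgi iiy llyhe enit sjzkd
Hunk 2: at line 1 remove [vrm,aibf,iws] add [dxuf,cpjtl,rxng] -> 9 lines: cslxx dxuf cpjtl rxng rgi iiy llyhe enit sjzkd
Hunk 3: at line 1 remove [dxuf,cpjtl,rxng] add [ofa,gzm] -> 8 lines: cslxx ofa gzm rgi iiy llyhe enit sjzkd
Hunk 4: at line 2 remove [rgi,iiy,llyhe] add [syqk,yqnt] -> 7 lines: cslxx ofa gzm syqk yqnt enit sjzkd
Hunk 5: at line 1 remove [gzm,syqk,yqnt] add [trogc,wsd,sbbst] -> 7 lines: cslxx ofa trogc wsd sbbst enit sjzkd
Hunk 6: at line 3 remove [wsd,sbbst,enit] add [huf] -> 5 lines: cslxx ofa trogc huf sjzkd
Final line count: 5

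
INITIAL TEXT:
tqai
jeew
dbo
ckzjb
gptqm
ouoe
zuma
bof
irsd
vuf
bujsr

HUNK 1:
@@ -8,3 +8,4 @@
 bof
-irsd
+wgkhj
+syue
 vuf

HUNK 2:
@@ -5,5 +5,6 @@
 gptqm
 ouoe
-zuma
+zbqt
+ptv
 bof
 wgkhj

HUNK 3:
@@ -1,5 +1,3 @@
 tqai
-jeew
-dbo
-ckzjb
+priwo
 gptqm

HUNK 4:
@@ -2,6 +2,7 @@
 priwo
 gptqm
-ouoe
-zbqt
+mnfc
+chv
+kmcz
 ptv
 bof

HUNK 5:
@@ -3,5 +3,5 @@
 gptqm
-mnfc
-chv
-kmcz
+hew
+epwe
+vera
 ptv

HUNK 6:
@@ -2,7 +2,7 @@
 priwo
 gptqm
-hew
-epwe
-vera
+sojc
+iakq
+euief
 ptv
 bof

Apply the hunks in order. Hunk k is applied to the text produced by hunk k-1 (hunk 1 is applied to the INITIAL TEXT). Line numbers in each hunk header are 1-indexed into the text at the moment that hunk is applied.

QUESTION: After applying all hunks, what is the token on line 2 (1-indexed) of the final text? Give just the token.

Hunk 1: at line 8 remove [irsd] add [wgkhj,syue] -> 12 lines: tqai jeew dbo ckzjb gptqm ouoe zuma bof wgkhj syue vuf bujsr
Hunk 2: at line 5 remove [zuma] add [zbqt,ptv] -> 13 lines: tqai jeew dbo ckzjb gptqm ouoe zbqt ptv bof wgkhj syue vuf bujsr
Hunk 3: at line 1 remove [jeew,dbo,ckzjb] add [priwo] -> 11 lines: tqai priwo gptqm ouoe zbqt ptv bof wgkhj syue vuf bujsr
Hunk 4: at line 2 remove [ouoe,zbqt] add [mnfc,chv,kmcz] -> 12 lines: tqai priwo gptqm mnfc chv kmcz ptv bof wgkhj syue vuf bujsr
Hunk 5: at line 3 remove [mnfc,chv,kmcz] add [hew,epwe,vera] -> 12 lines: tqai priwo gptqm hew epwe vera ptv bof wgkhj syue vuf bujsr
Hunk 6: at line 2 remove [hew,epwe,vera] add [sojc,iakq,euief] -> 12 lines: tqai priwo gptqm sojc iakq euief ptv bof wgkhj syue vuf bujsr
Final line 2: priwo

Answer: priwo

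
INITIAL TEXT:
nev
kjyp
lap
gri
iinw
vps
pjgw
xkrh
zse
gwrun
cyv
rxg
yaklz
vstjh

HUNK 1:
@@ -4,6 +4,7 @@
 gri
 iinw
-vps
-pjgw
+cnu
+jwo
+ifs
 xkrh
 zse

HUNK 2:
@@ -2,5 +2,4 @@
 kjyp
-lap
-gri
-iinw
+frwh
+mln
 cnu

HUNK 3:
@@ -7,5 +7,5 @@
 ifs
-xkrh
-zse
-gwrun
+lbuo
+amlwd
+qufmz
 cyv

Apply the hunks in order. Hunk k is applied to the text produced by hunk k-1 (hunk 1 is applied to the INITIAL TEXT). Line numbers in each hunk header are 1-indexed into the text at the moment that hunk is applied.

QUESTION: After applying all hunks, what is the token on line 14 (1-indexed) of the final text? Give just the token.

Hunk 1: at line 4 remove [vps,pjgw] add [cnu,jwo,ifs] -> 15 lines: nev kjyp lap gri iinw cnu jwo ifs xkrh zse gwrun cyv rxg yaklz vstjh
Hunk 2: at line 2 remove [lap,gri,iinw] add [frwh,mln] -> 14 lines: nev kjyp frwh mln cnu jwo ifs xkrh zse gwrun cyv rxg yaklz vstjh
Hunk 3: at line 7 remove [xkrh,zse,gwrun] add [lbuo,amlwd,qufmz] -> 14 lines: nev kjyp frwh mln cnu jwo ifs lbuo amlwd qufmz cyv rxg yaklz vstjh
Final line 14: vstjh

Answer: vstjh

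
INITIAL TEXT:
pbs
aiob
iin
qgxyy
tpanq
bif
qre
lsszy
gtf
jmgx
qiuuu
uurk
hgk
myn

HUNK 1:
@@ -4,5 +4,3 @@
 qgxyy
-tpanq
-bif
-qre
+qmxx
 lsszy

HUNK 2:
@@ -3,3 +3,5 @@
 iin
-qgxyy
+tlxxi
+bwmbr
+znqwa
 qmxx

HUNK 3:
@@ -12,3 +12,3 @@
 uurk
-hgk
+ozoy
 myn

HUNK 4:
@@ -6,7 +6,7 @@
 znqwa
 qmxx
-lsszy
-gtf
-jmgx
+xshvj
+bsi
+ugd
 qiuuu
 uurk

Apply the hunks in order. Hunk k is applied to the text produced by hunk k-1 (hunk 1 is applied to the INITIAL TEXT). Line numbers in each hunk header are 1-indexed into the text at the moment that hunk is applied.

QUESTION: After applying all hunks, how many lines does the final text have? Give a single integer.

Hunk 1: at line 4 remove [tpanq,bif,qre] add [qmxx] -> 12 lines: pbs aiob iin qgxyy qmxx lsszy gtf jmgx qiuuu uurk hgk myn
Hunk 2: at line 3 remove [qgxyy] add [tlxxi,bwmbr,znqwa] -> 14 lines: pbs aiob iin tlxxi bwmbr znqwa qmxx lsszy gtf jmgx qiuuu uurk hgk myn
Hunk 3: at line 12 remove [hgk] add [ozoy] -> 14 lines: pbs aiob iin tlxxi bwmbr znqwa qmxx lsszy gtf jmgx qiuuu uurk ozoy myn
Hunk 4: at line 6 remove [lsszy,gtf,jmgx] add [xshvj,bsi,ugd] -> 14 lines: pbs aiob iin tlxxi bwmbr znqwa qmxx xshvj bsi ugd qiuuu uurk ozoy myn
Final line count: 14

Answer: 14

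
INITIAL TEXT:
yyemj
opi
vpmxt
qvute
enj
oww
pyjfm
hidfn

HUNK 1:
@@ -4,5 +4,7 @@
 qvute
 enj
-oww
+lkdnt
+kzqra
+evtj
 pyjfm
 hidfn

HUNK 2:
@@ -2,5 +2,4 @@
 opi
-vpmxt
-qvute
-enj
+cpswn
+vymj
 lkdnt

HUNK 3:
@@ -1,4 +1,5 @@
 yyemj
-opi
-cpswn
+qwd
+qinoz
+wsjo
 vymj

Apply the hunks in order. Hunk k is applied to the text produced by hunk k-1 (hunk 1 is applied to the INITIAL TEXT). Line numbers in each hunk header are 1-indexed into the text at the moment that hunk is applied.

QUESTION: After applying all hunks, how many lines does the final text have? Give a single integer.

Answer: 10

Derivation:
Hunk 1: at line 4 remove [oww] add [lkdnt,kzqra,evtj] -> 10 lines: yyemj opi vpmxt qvute enj lkdnt kzqra evtj pyjfm hidfn
Hunk 2: at line 2 remove [vpmxt,qvute,enj] add [cpswn,vymj] -> 9 lines: yyemj opi cpswn vymj lkdnt kzqra evtj pyjfm hidfn
Hunk 3: at line 1 remove [opi,cpswn] add [qwd,qinoz,wsjo] -> 10 lines: yyemj qwd qinoz wsjo vymj lkdnt kzqra evtj pyjfm hidfn
Final line count: 10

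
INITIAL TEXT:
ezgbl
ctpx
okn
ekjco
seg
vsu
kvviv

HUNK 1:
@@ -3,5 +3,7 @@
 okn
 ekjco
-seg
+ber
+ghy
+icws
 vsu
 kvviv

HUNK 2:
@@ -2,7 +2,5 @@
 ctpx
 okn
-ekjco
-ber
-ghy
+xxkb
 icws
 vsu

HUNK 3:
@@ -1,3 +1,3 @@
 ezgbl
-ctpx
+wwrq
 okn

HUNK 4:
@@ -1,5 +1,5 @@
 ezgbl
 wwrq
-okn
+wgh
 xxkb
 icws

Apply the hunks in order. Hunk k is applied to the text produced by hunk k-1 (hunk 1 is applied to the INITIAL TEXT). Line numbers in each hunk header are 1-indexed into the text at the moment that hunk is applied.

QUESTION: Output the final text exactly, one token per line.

Answer: ezgbl
wwrq
wgh
xxkb
icws
vsu
kvviv

Derivation:
Hunk 1: at line 3 remove [seg] add [ber,ghy,icws] -> 9 lines: ezgbl ctpx okn ekjco ber ghy icws vsu kvviv
Hunk 2: at line 2 remove [ekjco,ber,ghy] add [xxkb] -> 7 lines: ezgbl ctpx okn xxkb icws vsu kvviv
Hunk 3: at line 1 remove [ctpx] add [wwrq] -> 7 lines: ezgbl wwrq okn xxkb icws vsu kvviv
Hunk 4: at line 1 remove [okn] add [wgh] -> 7 lines: ezgbl wwrq wgh xxkb icws vsu kvviv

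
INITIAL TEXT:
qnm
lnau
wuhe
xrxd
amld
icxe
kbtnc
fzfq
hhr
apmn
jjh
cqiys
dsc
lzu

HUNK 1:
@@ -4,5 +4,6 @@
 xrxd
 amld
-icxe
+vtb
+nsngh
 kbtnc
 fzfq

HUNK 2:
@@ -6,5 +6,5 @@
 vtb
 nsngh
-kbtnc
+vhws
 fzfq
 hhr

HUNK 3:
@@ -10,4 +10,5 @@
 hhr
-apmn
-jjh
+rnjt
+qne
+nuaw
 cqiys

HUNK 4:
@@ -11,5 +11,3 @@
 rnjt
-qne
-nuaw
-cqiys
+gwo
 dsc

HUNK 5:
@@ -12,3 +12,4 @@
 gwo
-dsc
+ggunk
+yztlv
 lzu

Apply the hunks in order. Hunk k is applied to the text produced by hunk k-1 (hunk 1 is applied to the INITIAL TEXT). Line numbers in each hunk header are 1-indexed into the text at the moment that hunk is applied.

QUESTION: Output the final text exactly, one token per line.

Hunk 1: at line 4 remove [icxe] add [vtb,nsngh] -> 15 lines: qnm lnau wuhe xrxd amld vtb nsngh kbtnc fzfq hhr apmn jjh cqiys dsc lzu
Hunk 2: at line 6 remove [kbtnc] add [vhws] -> 15 lines: qnm lnau wuhe xrxd amld vtb nsngh vhws fzfq hhr apmn jjh cqiys dsc lzu
Hunk 3: at line 10 remove [apmn,jjh] add [rnjt,qne,nuaw] -> 16 lines: qnm lnau wuhe xrxd amld vtb nsngh vhws fzfq hhr rnjt qne nuaw cqiys dsc lzu
Hunk 4: at line 11 remove [qne,nuaw,cqiys] add [gwo] -> 14 lines: qnm lnau wuhe xrxd amld vtb nsngh vhws fzfq hhr rnjt gwo dsc lzu
Hunk 5: at line 12 remove [dsc] add [ggunk,yztlv] -> 15 lines: qnm lnau wuhe xrxd amld vtb nsngh vhws fzfq hhr rnjt gwo ggunk yztlv lzu

Answer: qnm
lnau
wuhe
xrxd
amld
vtb
nsngh
vhws
fzfq
hhr
rnjt
gwo
ggunk
yztlv
lzu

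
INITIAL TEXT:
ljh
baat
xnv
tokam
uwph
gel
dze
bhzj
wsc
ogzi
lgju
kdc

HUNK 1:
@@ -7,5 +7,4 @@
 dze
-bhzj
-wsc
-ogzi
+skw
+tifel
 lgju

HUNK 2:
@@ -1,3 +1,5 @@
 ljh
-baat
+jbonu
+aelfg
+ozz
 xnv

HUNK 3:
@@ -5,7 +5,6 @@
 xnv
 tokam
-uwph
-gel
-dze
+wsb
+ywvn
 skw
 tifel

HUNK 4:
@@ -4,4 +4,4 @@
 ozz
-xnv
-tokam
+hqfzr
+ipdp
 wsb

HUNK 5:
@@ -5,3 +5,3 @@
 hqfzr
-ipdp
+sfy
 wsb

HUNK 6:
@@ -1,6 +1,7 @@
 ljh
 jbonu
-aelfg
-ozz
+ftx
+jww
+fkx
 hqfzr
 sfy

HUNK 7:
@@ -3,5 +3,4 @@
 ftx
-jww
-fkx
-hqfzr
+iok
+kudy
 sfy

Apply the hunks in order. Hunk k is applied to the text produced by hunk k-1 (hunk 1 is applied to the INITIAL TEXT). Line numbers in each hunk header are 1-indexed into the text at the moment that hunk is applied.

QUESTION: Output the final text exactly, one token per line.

Hunk 1: at line 7 remove [bhzj,wsc,ogzi] add [skw,tifel] -> 11 lines: ljh baat xnv tokam uwph gel dze skw tifel lgju kdc
Hunk 2: at line 1 remove [baat] add [jbonu,aelfg,ozz] -> 13 lines: ljh jbonu aelfg ozz xnv tokam uwph gel dze skw tifel lgju kdc
Hunk 3: at line 5 remove [uwph,gel,dze] add [wsb,ywvn] -> 12 lines: ljh jbonu aelfg ozz xnv tokam wsb ywvn skw tifel lgju kdc
Hunk 4: at line 4 remove [xnv,tokam] add [hqfzr,ipdp] -> 12 lines: ljh jbonu aelfg ozz hqfzr ipdp wsb ywvn skw tifel lgju kdc
Hunk 5: at line 5 remove [ipdp] add [sfy] -> 12 lines: ljh jbonu aelfg ozz hqfzr sfy wsb ywvn skw tifel lgju kdc
Hunk 6: at line 1 remove [aelfg,ozz] add [ftx,jww,fkx] -> 13 lines: ljh jbonu ftx jww fkx hqfzr sfy wsb ywvn skw tifel lgju kdc
Hunk 7: at line 3 remove [jww,fkx,hqfzr] add [iok,kudy] -> 12 lines: ljh jbonu ftx iok kudy sfy wsb ywvn skw tifel lgju kdc

Answer: ljh
jbonu
ftx
iok
kudy
sfy
wsb
ywvn
skw
tifel
lgju
kdc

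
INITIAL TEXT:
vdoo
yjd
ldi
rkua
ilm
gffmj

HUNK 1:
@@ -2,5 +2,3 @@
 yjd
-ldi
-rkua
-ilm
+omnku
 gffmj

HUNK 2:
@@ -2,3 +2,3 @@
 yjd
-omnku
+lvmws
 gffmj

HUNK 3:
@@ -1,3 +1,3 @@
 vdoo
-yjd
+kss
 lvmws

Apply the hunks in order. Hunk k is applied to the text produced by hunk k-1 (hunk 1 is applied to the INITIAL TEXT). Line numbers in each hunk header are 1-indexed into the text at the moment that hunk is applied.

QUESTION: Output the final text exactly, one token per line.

Answer: vdoo
kss
lvmws
gffmj

Derivation:
Hunk 1: at line 2 remove [ldi,rkua,ilm] add [omnku] -> 4 lines: vdoo yjd omnku gffmj
Hunk 2: at line 2 remove [omnku] add [lvmws] -> 4 lines: vdoo yjd lvmws gffmj
Hunk 3: at line 1 remove [yjd] add [kss] -> 4 lines: vdoo kss lvmws gffmj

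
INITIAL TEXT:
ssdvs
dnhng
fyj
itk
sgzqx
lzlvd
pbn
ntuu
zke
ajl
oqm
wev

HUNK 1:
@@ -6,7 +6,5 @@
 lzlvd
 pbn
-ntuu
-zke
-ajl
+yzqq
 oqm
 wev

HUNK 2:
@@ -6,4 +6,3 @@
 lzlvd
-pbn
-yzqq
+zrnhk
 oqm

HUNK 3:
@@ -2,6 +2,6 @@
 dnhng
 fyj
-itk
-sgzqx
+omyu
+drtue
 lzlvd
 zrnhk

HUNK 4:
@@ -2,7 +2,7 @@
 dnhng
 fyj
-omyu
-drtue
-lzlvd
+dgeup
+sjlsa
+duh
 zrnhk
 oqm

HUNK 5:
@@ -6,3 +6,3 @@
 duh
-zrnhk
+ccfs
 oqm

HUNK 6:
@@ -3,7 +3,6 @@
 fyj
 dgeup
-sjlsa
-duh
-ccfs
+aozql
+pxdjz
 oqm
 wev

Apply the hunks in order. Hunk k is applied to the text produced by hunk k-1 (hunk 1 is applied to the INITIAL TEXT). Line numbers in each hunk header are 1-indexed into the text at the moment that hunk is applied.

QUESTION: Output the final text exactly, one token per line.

Hunk 1: at line 6 remove [ntuu,zke,ajl] add [yzqq] -> 10 lines: ssdvs dnhng fyj itk sgzqx lzlvd pbn yzqq oqm wev
Hunk 2: at line 6 remove [pbn,yzqq] add [zrnhk] -> 9 lines: ssdvs dnhng fyj itk sgzqx lzlvd zrnhk oqm wev
Hunk 3: at line 2 remove [itk,sgzqx] add [omyu,drtue] -> 9 lines: ssdvs dnhng fyj omyu drtue lzlvd zrnhk oqm wev
Hunk 4: at line 2 remove [omyu,drtue,lzlvd] add [dgeup,sjlsa,duh] -> 9 lines: ssdvs dnhng fyj dgeup sjlsa duh zrnhk oqm wev
Hunk 5: at line 6 remove [zrnhk] add [ccfs] -> 9 lines: ssdvs dnhng fyj dgeup sjlsa duh ccfs oqm wev
Hunk 6: at line 3 remove [sjlsa,duh,ccfs] add [aozql,pxdjz] -> 8 lines: ssdvs dnhng fyj dgeup aozql pxdjz oqm wev

Answer: ssdvs
dnhng
fyj
dgeup
aozql
pxdjz
oqm
wev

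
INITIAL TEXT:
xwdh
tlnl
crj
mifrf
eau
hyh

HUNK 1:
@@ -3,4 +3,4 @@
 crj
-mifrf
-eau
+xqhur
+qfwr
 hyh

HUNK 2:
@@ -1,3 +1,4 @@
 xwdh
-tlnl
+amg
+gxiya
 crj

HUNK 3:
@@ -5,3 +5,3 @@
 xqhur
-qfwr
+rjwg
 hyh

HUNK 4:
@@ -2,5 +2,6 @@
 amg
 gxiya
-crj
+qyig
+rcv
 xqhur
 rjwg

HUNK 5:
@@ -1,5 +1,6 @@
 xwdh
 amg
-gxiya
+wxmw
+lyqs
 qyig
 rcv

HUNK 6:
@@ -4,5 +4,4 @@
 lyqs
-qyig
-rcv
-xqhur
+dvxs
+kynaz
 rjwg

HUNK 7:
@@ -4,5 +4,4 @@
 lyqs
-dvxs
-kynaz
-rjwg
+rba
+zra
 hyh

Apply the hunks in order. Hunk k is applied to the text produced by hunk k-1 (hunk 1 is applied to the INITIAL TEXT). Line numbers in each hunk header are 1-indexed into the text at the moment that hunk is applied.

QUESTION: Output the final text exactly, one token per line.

Hunk 1: at line 3 remove [mifrf,eau] add [xqhur,qfwr] -> 6 lines: xwdh tlnl crj xqhur qfwr hyh
Hunk 2: at line 1 remove [tlnl] add [amg,gxiya] -> 7 lines: xwdh amg gxiya crj xqhur qfwr hyh
Hunk 3: at line 5 remove [qfwr] add [rjwg] -> 7 lines: xwdh amg gxiya crj xqhur rjwg hyh
Hunk 4: at line 2 remove [crj] add [qyig,rcv] -> 8 lines: xwdh amg gxiya qyig rcv xqhur rjwg hyh
Hunk 5: at line 1 remove [gxiya] add [wxmw,lyqs] -> 9 lines: xwdh amg wxmw lyqs qyig rcv xqhur rjwg hyh
Hunk 6: at line 4 remove [qyig,rcv,xqhur] add [dvxs,kynaz] -> 8 lines: xwdh amg wxmw lyqs dvxs kynaz rjwg hyh
Hunk 7: at line 4 remove [dvxs,kynaz,rjwg] add [rba,zra] -> 7 lines: xwdh amg wxmw lyqs rba zra hyh

Answer: xwdh
amg
wxmw
lyqs
rba
zra
hyh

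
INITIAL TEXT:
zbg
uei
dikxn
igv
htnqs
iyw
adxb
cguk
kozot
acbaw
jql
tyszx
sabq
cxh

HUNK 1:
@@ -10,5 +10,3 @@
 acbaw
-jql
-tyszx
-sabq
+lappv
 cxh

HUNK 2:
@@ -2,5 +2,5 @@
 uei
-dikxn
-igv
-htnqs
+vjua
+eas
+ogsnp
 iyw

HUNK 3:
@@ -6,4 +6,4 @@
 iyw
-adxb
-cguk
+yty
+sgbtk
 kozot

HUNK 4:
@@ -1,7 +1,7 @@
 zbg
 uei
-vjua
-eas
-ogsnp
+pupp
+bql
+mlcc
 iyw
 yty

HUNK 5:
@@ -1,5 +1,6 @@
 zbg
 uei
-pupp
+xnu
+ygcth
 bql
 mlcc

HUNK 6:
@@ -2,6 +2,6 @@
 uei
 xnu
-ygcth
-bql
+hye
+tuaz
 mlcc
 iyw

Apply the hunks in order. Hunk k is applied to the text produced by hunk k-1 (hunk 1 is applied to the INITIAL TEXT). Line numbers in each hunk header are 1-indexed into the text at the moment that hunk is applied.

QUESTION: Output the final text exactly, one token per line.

Hunk 1: at line 10 remove [jql,tyszx,sabq] add [lappv] -> 12 lines: zbg uei dikxn igv htnqs iyw adxb cguk kozot acbaw lappv cxh
Hunk 2: at line 2 remove [dikxn,igv,htnqs] add [vjua,eas,ogsnp] -> 12 lines: zbg uei vjua eas ogsnp iyw adxb cguk kozot acbaw lappv cxh
Hunk 3: at line 6 remove [adxb,cguk] add [yty,sgbtk] -> 12 lines: zbg uei vjua eas ogsnp iyw yty sgbtk kozot acbaw lappv cxh
Hunk 4: at line 1 remove [vjua,eas,ogsnp] add [pupp,bql,mlcc] -> 12 lines: zbg uei pupp bql mlcc iyw yty sgbtk kozot acbaw lappv cxh
Hunk 5: at line 1 remove [pupp] add [xnu,ygcth] -> 13 lines: zbg uei xnu ygcth bql mlcc iyw yty sgbtk kozot acbaw lappv cxh
Hunk 6: at line 2 remove [ygcth,bql] add [hye,tuaz] -> 13 lines: zbg uei xnu hye tuaz mlcc iyw yty sgbtk kozot acbaw lappv cxh

Answer: zbg
uei
xnu
hye
tuaz
mlcc
iyw
yty
sgbtk
kozot
acbaw
lappv
cxh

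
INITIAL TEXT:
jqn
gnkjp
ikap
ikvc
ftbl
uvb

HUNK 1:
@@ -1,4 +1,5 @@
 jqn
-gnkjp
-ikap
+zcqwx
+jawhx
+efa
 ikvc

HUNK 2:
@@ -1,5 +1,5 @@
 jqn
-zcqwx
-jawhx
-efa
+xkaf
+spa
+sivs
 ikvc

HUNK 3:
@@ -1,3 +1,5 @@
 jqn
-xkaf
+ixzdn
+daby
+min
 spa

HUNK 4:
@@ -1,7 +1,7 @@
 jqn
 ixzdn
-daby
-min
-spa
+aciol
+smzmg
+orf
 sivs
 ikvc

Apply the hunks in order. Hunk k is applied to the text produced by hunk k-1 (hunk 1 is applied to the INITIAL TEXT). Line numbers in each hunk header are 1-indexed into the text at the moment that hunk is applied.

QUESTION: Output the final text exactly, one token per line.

Hunk 1: at line 1 remove [gnkjp,ikap] add [zcqwx,jawhx,efa] -> 7 lines: jqn zcqwx jawhx efa ikvc ftbl uvb
Hunk 2: at line 1 remove [zcqwx,jawhx,efa] add [xkaf,spa,sivs] -> 7 lines: jqn xkaf spa sivs ikvc ftbl uvb
Hunk 3: at line 1 remove [xkaf] add [ixzdn,daby,min] -> 9 lines: jqn ixzdn daby min spa sivs ikvc ftbl uvb
Hunk 4: at line 1 remove [daby,min,spa] add [aciol,smzmg,orf] -> 9 lines: jqn ixzdn aciol smzmg orf sivs ikvc ftbl uvb

Answer: jqn
ixzdn
aciol
smzmg
orf
sivs
ikvc
ftbl
uvb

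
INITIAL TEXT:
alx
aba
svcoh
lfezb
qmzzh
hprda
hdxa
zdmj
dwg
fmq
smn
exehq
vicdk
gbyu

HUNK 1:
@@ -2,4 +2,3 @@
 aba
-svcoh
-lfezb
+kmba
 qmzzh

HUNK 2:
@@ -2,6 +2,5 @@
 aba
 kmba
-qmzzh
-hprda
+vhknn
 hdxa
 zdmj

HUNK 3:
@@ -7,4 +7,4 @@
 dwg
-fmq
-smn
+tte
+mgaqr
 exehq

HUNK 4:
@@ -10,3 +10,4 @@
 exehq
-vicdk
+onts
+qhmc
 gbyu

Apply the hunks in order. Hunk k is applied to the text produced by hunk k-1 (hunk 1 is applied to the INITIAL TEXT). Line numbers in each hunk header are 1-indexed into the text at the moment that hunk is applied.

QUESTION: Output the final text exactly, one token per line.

Answer: alx
aba
kmba
vhknn
hdxa
zdmj
dwg
tte
mgaqr
exehq
onts
qhmc
gbyu

Derivation:
Hunk 1: at line 2 remove [svcoh,lfezb] add [kmba] -> 13 lines: alx aba kmba qmzzh hprda hdxa zdmj dwg fmq smn exehq vicdk gbyu
Hunk 2: at line 2 remove [qmzzh,hprda] add [vhknn] -> 12 lines: alx aba kmba vhknn hdxa zdmj dwg fmq smn exehq vicdk gbyu
Hunk 3: at line 7 remove [fmq,smn] add [tte,mgaqr] -> 12 lines: alx aba kmba vhknn hdxa zdmj dwg tte mgaqr exehq vicdk gbyu
Hunk 4: at line 10 remove [vicdk] add [onts,qhmc] -> 13 lines: alx aba kmba vhknn hdxa zdmj dwg tte mgaqr exehq onts qhmc gbyu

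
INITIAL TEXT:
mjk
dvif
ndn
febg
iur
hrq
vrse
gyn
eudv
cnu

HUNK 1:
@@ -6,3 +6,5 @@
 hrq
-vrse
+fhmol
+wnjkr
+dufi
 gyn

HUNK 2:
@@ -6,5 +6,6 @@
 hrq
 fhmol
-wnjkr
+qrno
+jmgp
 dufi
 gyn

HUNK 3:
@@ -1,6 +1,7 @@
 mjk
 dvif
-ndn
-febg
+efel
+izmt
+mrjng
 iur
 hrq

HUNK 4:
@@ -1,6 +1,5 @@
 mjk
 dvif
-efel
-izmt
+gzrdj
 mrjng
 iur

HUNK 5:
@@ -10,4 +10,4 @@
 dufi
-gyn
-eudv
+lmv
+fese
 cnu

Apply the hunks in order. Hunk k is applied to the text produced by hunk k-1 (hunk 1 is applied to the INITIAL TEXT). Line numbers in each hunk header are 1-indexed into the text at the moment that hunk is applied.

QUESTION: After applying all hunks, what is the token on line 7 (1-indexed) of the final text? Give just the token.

Answer: fhmol

Derivation:
Hunk 1: at line 6 remove [vrse] add [fhmol,wnjkr,dufi] -> 12 lines: mjk dvif ndn febg iur hrq fhmol wnjkr dufi gyn eudv cnu
Hunk 2: at line 6 remove [wnjkr] add [qrno,jmgp] -> 13 lines: mjk dvif ndn febg iur hrq fhmol qrno jmgp dufi gyn eudv cnu
Hunk 3: at line 1 remove [ndn,febg] add [efel,izmt,mrjng] -> 14 lines: mjk dvif efel izmt mrjng iur hrq fhmol qrno jmgp dufi gyn eudv cnu
Hunk 4: at line 1 remove [efel,izmt] add [gzrdj] -> 13 lines: mjk dvif gzrdj mrjng iur hrq fhmol qrno jmgp dufi gyn eudv cnu
Hunk 5: at line 10 remove [gyn,eudv] add [lmv,fese] -> 13 lines: mjk dvif gzrdj mrjng iur hrq fhmol qrno jmgp dufi lmv fese cnu
Final line 7: fhmol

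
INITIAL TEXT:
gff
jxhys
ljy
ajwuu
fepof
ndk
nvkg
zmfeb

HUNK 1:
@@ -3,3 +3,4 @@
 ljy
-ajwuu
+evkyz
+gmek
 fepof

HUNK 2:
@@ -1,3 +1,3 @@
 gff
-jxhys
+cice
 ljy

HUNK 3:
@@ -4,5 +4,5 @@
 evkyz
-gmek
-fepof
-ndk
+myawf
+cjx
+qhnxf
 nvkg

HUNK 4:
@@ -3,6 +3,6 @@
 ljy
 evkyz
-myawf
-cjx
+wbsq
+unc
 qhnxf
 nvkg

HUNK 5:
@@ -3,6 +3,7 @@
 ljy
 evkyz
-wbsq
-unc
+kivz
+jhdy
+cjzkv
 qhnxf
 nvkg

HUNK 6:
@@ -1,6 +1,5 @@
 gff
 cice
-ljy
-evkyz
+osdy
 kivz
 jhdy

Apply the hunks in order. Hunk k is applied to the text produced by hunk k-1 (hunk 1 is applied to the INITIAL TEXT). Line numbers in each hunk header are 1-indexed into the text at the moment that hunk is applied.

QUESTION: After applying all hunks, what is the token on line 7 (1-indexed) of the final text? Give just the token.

Hunk 1: at line 3 remove [ajwuu] add [evkyz,gmek] -> 9 lines: gff jxhys ljy evkyz gmek fepof ndk nvkg zmfeb
Hunk 2: at line 1 remove [jxhys] add [cice] -> 9 lines: gff cice ljy evkyz gmek fepof ndk nvkg zmfeb
Hunk 3: at line 4 remove [gmek,fepof,ndk] add [myawf,cjx,qhnxf] -> 9 lines: gff cice ljy evkyz myawf cjx qhnxf nvkg zmfeb
Hunk 4: at line 3 remove [myawf,cjx] add [wbsq,unc] -> 9 lines: gff cice ljy evkyz wbsq unc qhnxf nvkg zmfeb
Hunk 5: at line 3 remove [wbsq,unc] add [kivz,jhdy,cjzkv] -> 10 lines: gff cice ljy evkyz kivz jhdy cjzkv qhnxf nvkg zmfeb
Hunk 6: at line 1 remove [ljy,evkyz] add [osdy] -> 9 lines: gff cice osdy kivz jhdy cjzkv qhnxf nvkg zmfeb
Final line 7: qhnxf

Answer: qhnxf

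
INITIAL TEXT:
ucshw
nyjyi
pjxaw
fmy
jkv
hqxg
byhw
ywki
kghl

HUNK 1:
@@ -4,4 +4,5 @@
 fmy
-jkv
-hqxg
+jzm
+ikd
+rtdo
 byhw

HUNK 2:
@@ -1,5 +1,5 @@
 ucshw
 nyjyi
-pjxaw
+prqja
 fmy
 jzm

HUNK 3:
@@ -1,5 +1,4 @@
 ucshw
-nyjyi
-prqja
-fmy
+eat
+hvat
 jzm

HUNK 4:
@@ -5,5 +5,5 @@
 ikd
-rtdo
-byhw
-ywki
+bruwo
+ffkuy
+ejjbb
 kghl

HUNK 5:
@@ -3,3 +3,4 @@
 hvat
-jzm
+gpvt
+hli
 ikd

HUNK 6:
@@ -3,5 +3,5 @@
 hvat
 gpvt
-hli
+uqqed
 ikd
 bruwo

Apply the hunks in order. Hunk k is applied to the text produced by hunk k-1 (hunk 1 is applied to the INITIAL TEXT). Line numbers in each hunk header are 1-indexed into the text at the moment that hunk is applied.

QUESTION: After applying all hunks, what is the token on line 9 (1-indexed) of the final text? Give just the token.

Hunk 1: at line 4 remove [jkv,hqxg] add [jzm,ikd,rtdo] -> 10 lines: ucshw nyjyi pjxaw fmy jzm ikd rtdo byhw ywki kghl
Hunk 2: at line 1 remove [pjxaw] add [prqja] -> 10 lines: ucshw nyjyi prqja fmy jzm ikd rtdo byhw ywki kghl
Hunk 3: at line 1 remove [nyjyi,prqja,fmy] add [eat,hvat] -> 9 lines: ucshw eat hvat jzm ikd rtdo byhw ywki kghl
Hunk 4: at line 5 remove [rtdo,byhw,ywki] add [bruwo,ffkuy,ejjbb] -> 9 lines: ucshw eat hvat jzm ikd bruwo ffkuy ejjbb kghl
Hunk 5: at line 3 remove [jzm] add [gpvt,hli] -> 10 lines: ucshw eat hvat gpvt hli ikd bruwo ffkuy ejjbb kghl
Hunk 6: at line 3 remove [hli] add [uqqed] -> 10 lines: ucshw eat hvat gpvt uqqed ikd bruwo ffkuy ejjbb kghl
Final line 9: ejjbb

Answer: ejjbb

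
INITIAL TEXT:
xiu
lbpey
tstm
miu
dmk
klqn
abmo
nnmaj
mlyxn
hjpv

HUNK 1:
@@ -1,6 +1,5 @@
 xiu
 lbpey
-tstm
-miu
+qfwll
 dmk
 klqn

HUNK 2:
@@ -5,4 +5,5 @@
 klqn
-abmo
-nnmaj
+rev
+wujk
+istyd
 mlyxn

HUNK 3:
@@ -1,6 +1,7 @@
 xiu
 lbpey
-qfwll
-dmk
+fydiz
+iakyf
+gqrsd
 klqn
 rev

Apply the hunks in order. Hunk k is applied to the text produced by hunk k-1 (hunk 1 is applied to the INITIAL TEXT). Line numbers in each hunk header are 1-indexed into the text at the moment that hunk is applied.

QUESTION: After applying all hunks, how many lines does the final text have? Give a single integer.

Hunk 1: at line 1 remove [tstm,miu] add [qfwll] -> 9 lines: xiu lbpey qfwll dmk klqn abmo nnmaj mlyxn hjpv
Hunk 2: at line 5 remove [abmo,nnmaj] add [rev,wujk,istyd] -> 10 lines: xiu lbpey qfwll dmk klqn rev wujk istyd mlyxn hjpv
Hunk 3: at line 1 remove [qfwll,dmk] add [fydiz,iakyf,gqrsd] -> 11 lines: xiu lbpey fydiz iakyf gqrsd klqn rev wujk istyd mlyxn hjpv
Final line count: 11

Answer: 11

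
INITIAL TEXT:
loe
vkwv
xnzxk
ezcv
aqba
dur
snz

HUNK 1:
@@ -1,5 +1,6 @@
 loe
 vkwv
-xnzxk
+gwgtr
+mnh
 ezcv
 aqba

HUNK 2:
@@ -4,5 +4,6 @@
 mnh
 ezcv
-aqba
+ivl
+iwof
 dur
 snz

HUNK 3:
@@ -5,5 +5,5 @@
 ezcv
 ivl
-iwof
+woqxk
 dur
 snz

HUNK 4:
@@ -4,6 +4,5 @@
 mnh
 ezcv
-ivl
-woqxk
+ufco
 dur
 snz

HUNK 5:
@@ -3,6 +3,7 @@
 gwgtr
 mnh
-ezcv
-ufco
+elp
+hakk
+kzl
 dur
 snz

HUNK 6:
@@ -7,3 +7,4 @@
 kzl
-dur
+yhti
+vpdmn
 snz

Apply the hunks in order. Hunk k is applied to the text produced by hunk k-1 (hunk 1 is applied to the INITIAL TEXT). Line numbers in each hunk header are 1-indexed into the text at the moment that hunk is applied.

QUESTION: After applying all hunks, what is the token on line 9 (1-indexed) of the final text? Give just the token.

Answer: vpdmn

Derivation:
Hunk 1: at line 1 remove [xnzxk] add [gwgtr,mnh] -> 8 lines: loe vkwv gwgtr mnh ezcv aqba dur snz
Hunk 2: at line 4 remove [aqba] add [ivl,iwof] -> 9 lines: loe vkwv gwgtr mnh ezcv ivl iwof dur snz
Hunk 3: at line 5 remove [iwof] add [woqxk] -> 9 lines: loe vkwv gwgtr mnh ezcv ivl woqxk dur snz
Hunk 4: at line 4 remove [ivl,woqxk] add [ufco] -> 8 lines: loe vkwv gwgtr mnh ezcv ufco dur snz
Hunk 5: at line 3 remove [ezcv,ufco] add [elp,hakk,kzl] -> 9 lines: loe vkwv gwgtr mnh elp hakk kzl dur snz
Hunk 6: at line 7 remove [dur] add [yhti,vpdmn] -> 10 lines: loe vkwv gwgtr mnh elp hakk kzl yhti vpdmn snz
Final line 9: vpdmn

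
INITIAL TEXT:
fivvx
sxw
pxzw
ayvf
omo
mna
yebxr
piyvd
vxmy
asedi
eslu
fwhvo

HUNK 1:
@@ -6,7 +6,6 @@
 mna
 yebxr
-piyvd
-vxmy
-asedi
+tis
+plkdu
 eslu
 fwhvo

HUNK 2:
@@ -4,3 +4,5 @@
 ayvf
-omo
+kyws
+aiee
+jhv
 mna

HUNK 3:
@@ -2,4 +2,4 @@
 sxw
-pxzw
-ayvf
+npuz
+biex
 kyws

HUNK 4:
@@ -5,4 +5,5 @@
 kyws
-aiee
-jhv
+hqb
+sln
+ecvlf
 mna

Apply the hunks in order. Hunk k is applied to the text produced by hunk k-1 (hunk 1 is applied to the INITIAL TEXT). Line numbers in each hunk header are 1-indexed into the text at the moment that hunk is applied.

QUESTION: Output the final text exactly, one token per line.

Hunk 1: at line 6 remove [piyvd,vxmy,asedi] add [tis,plkdu] -> 11 lines: fivvx sxw pxzw ayvf omo mna yebxr tis plkdu eslu fwhvo
Hunk 2: at line 4 remove [omo] add [kyws,aiee,jhv] -> 13 lines: fivvx sxw pxzw ayvf kyws aiee jhv mna yebxr tis plkdu eslu fwhvo
Hunk 3: at line 2 remove [pxzw,ayvf] add [npuz,biex] -> 13 lines: fivvx sxw npuz biex kyws aiee jhv mna yebxr tis plkdu eslu fwhvo
Hunk 4: at line 5 remove [aiee,jhv] add [hqb,sln,ecvlf] -> 14 lines: fivvx sxw npuz biex kyws hqb sln ecvlf mna yebxr tis plkdu eslu fwhvo

Answer: fivvx
sxw
npuz
biex
kyws
hqb
sln
ecvlf
mna
yebxr
tis
plkdu
eslu
fwhvo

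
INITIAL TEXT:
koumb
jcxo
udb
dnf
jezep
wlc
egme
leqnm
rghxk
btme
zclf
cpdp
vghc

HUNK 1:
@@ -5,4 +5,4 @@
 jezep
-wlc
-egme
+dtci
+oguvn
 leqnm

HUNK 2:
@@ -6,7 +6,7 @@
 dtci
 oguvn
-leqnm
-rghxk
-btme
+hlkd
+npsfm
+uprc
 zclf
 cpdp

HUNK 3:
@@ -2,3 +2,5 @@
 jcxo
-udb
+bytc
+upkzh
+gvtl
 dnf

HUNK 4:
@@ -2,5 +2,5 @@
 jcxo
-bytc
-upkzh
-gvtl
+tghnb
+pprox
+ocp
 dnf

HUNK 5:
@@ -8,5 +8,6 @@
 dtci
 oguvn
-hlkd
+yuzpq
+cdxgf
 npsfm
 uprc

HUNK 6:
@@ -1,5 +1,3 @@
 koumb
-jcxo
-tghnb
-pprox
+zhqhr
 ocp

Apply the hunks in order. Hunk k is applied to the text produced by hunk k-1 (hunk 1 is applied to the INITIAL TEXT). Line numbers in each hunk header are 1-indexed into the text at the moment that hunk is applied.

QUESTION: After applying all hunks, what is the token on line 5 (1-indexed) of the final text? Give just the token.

Answer: jezep

Derivation:
Hunk 1: at line 5 remove [wlc,egme] add [dtci,oguvn] -> 13 lines: koumb jcxo udb dnf jezep dtci oguvn leqnm rghxk btme zclf cpdp vghc
Hunk 2: at line 6 remove [leqnm,rghxk,btme] add [hlkd,npsfm,uprc] -> 13 lines: koumb jcxo udb dnf jezep dtci oguvn hlkd npsfm uprc zclf cpdp vghc
Hunk 3: at line 2 remove [udb] add [bytc,upkzh,gvtl] -> 15 lines: koumb jcxo bytc upkzh gvtl dnf jezep dtci oguvn hlkd npsfm uprc zclf cpdp vghc
Hunk 4: at line 2 remove [bytc,upkzh,gvtl] add [tghnb,pprox,ocp] -> 15 lines: koumb jcxo tghnb pprox ocp dnf jezep dtci oguvn hlkd npsfm uprc zclf cpdp vghc
Hunk 5: at line 8 remove [hlkd] add [yuzpq,cdxgf] -> 16 lines: koumb jcxo tghnb pprox ocp dnf jezep dtci oguvn yuzpq cdxgf npsfm uprc zclf cpdp vghc
Hunk 6: at line 1 remove [jcxo,tghnb,pprox] add [zhqhr] -> 14 lines: koumb zhqhr ocp dnf jezep dtci oguvn yuzpq cdxgf npsfm uprc zclf cpdp vghc
Final line 5: jezep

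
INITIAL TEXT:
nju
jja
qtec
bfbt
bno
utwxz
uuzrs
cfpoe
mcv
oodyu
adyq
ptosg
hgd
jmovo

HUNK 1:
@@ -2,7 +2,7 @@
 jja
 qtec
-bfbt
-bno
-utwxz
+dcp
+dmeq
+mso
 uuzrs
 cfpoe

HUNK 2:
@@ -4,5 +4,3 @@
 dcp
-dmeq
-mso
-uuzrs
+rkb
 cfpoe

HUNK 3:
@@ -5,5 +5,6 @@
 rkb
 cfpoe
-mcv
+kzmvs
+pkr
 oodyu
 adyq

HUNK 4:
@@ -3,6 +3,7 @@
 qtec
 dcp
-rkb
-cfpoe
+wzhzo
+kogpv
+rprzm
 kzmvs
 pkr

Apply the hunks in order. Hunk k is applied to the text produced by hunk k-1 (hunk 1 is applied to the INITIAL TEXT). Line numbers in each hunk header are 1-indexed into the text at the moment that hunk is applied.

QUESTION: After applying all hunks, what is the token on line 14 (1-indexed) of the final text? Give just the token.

Answer: jmovo

Derivation:
Hunk 1: at line 2 remove [bfbt,bno,utwxz] add [dcp,dmeq,mso] -> 14 lines: nju jja qtec dcp dmeq mso uuzrs cfpoe mcv oodyu adyq ptosg hgd jmovo
Hunk 2: at line 4 remove [dmeq,mso,uuzrs] add [rkb] -> 12 lines: nju jja qtec dcp rkb cfpoe mcv oodyu adyq ptosg hgd jmovo
Hunk 3: at line 5 remove [mcv] add [kzmvs,pkr] -> 13 lines: nju jja qtec dcp rkb cfpoe kzmvs pkr oodyu adyq ptosg hgd jmovo
Hunk 4: at line 3 remove [rkb,cfpoe] add [wzhzo,kogpv,rprzm] -> 14 lines: nju jja qtec dcp wzhzo kogpv rprzm kzmvs pkr oodyu adyq ptosg hgd jmovo
Final line 14: jmovo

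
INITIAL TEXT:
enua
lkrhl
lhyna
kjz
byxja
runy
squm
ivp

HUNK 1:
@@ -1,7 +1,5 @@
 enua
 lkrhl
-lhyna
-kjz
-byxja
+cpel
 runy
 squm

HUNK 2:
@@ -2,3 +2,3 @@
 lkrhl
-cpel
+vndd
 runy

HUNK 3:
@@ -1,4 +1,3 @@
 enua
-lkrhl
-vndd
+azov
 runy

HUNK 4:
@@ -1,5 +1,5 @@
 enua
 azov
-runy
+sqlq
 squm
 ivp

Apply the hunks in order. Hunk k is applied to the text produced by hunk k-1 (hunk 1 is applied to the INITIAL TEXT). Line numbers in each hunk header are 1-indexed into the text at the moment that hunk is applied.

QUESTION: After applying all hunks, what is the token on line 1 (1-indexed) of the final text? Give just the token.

Answer: enua

Derivation:
Hunk 1: at line 1 remove [lhyna,kjz,byxja] add [cpel] -> 6 lines: enua lkrhl cpel runy squm ivp
Hunk 2: at line 2 remove [cpel] add [vndd] -> 6 lines: enua lkrhl vndd runy squm ivp
Hunk 3: at line 1 remove [lkrhl,vndd] add [azov] -> 5 lines: enua azov runy squm ivp
Hunk 4: at line 1 remove [runy] add [sqlq] -> 5 lines: enua azov sqlq squm ivp
Final line 1: enua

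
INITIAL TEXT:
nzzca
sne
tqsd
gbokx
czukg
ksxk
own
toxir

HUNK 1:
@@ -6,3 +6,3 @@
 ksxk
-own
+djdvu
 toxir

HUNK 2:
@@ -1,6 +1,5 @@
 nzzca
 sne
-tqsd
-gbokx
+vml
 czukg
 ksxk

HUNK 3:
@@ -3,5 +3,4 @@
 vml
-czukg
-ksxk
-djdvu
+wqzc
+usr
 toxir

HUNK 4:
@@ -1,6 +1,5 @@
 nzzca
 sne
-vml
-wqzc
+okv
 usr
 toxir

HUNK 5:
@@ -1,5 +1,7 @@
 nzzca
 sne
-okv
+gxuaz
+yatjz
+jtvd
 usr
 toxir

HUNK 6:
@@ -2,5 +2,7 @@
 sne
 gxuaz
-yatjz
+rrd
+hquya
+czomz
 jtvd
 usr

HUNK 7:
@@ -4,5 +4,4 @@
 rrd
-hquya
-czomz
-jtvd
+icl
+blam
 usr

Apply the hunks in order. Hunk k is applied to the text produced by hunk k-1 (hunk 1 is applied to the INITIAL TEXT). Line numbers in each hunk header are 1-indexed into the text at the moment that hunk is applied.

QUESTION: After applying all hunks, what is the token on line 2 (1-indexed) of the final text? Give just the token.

Answer: sne

Derivation:
Hunk 1: at line 6 remove [own] add [djdvu] -> 8 lines: nzzca sne tqsd gbokx czukg ksxk djdvu toxir
Hunk 2: at line 1 remove [tqsd,gbokx] add [vml] -> 7 lines: nzzca sne vml czukg ksxk djdvu toxir
Hunk 3: at line 3 remove [czukg,ksxk,djdvu] add [wqzc,usr] -> 6 lines: nzzca sne vml wqzc usr toxir
Hunk 4: at line 1 remove [vml,wqzc] add [okv] -> 5 lines: nzzca sne okv usr toxir
Hunk 5: at line 1 remove [okv] add [gxuaz,yatjz,jtvd] -> 7 lines: nzzca sne gxuaz yatjz jtvd usr toxir
Hunk 6: at line 2 remove [yatjz] add [rrd,hquya,czomz] -> 9 lines: nzzca sne gxuaz rrd hquya czomz jtvd usr toxir
Hunk 7: at line 4 remove [hquya,czomz,jtvd] add [icl,blam] -> 8 lines: nzzca sne gxuaz rrd icl blam usr toxir
Final line 2: sne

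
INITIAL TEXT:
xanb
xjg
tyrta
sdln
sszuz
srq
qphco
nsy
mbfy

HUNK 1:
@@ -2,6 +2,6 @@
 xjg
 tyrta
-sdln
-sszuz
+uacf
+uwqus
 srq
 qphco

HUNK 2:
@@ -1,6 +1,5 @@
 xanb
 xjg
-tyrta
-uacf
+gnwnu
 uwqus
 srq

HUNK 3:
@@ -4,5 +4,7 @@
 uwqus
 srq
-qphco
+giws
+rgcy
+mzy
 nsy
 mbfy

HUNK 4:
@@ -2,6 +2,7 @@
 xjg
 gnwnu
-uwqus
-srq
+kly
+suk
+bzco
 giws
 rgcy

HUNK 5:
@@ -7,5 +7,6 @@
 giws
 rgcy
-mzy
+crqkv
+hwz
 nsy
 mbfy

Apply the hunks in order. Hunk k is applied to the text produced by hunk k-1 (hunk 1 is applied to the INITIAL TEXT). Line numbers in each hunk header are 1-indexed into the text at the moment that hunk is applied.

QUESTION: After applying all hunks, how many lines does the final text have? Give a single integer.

Answer: 12

Derivation:
Hunk 1: at line 2 remove [sdln,sszuz] add [uacf,uwqus] -> 9 lines: xanb xjg tyrta uacf uwqus srq qphco nsy mbfy
Hunk 2: at line 1 remove [tyrta,uacf] add [gnwnu] -> 8 lines: xanb xjg gnwnu uwqus srq qphco nsy mbfy
Hunk 3: at line 4 remove [qphco] add [giws,rgcy,mzy] -> 10 lines: xanb xjg gnwnu uwqus srq giws rgcy mzy nsy mbfy
Hunk 4: at line 2 remove [uwqus,srq] add [kly,suk,bzco] -> 11 lines: xanb xjg gnwnu kly suk bzco giws rgcy mzy nsy mbfy
Hunk 5: at line 7 remove [mzy] add [crqkv,hwz] -> 12 lines: xanb xjg gnwnu kly suk bzco giws rgcy crqkv hwz nsy mbfy
Final line count: 12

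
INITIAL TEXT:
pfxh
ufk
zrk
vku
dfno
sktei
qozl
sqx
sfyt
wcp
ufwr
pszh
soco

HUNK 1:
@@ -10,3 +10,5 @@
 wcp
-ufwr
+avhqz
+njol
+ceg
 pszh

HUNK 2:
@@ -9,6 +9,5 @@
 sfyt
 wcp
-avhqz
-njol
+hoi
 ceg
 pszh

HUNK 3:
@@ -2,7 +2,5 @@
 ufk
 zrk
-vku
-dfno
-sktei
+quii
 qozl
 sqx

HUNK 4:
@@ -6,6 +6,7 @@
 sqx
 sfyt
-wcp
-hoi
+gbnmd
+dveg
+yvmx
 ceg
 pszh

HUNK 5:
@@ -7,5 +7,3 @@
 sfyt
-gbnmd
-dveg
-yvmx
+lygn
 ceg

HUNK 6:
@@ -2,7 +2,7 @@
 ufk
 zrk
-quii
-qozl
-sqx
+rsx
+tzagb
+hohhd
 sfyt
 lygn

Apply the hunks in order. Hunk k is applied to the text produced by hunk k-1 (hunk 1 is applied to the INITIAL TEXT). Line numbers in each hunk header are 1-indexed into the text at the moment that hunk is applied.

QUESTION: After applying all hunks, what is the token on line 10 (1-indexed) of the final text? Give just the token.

Hunk 1: at line 10 remove [ufwr] add [avhqz,njol,ceg] -> 15 lines: pfxh ufk zrk vku dfno sktei qozl sqx sfyt wcp avhqz njol ceg pszh soco
Hunk 2: at line 9 remove [avhqz,njol] add [hoi] -> 14 lines: pfxh ufk zrk vku dfno sktei qozl sqx sfyt wcp hoi ceg pszh soco
Hunk 3: at line 2 remove [vku,dfno,sktei] add [quii] -> 12 lines: pfxh ufk zrk quii qozl sqx sfyt wcp hoi ceg pszh soco
Hunk 4: at line 6 remove [wcp,hoi] add [gbnmd,dveg,yvmx] -> 13 lines: pfxh ufk zrk quii qozl sqx sfyt gbnmd dveg yvmx ceg pszh soco
Hunk 5: at line 7 remove [gbnmd,dveg,yvmx] add [lygn] -> 11 lines: pfxh ufk zrk quii qozl sqx sfyt lygn ceg pszh soco
Hunk 6: at line 2 remove [quii,qozl,sqx] add [rsx,tzagb,hohhd] -> 11 lines: pfxh ufk zrk rsx tzagb hohhd sfyt lygn ceg pszh soco
Final line 10: pszh

Answer: pszh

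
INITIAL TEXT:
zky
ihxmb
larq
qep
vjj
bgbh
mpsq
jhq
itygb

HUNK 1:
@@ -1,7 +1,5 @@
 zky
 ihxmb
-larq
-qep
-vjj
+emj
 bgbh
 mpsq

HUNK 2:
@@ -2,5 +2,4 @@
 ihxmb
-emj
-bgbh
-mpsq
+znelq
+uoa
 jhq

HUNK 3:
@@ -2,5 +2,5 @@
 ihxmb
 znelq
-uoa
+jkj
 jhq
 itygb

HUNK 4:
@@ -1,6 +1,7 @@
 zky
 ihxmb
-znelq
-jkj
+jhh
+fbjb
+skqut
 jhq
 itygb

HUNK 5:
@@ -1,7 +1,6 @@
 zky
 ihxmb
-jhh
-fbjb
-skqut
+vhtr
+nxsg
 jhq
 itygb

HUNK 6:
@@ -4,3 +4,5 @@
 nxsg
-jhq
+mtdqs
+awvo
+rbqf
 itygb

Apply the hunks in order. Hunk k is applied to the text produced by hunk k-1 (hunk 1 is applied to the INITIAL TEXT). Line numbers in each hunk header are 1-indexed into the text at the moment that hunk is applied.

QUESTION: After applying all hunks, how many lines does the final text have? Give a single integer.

Answer: 8

Derivation:
Hunk 1: at line 1 remove [larq,qep,vjj] add [emj] -> 7 lines: zky ihxmb emj bgbh mpsq jhq itygb
Hunk 2: at line 2 remove [emj,bgbh,mpsq] add [znelq,uoa] -> 6 lines: zky ihxmb znelq uoa jhq itygb
Hunk 3: at line 2 remove [uoa] add [jkj] -> 6 lines: zky ihxmb znelq jkj jhq itygb
Hunk 4: at line 1 remove [znelq,jkj] add [jhh,fbjb,skqut] -> 7 lines: zky ihxmb jhh fbjb skqut jhq itygb
Hunk 5: at line 1 remove [jhh,fbjb,skqut] add [vhtr,nxsg] -> 6 lines: zky ihxmb vhtr nxsg jhq itygb
Hunk 6: at line 4 remove [jhq] add [mtdqs,awvo,rbqf] -> 8 lines: zky ihxmb vhtr nxsg mtdqs awvo rbqf itygb
Final line count: 8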